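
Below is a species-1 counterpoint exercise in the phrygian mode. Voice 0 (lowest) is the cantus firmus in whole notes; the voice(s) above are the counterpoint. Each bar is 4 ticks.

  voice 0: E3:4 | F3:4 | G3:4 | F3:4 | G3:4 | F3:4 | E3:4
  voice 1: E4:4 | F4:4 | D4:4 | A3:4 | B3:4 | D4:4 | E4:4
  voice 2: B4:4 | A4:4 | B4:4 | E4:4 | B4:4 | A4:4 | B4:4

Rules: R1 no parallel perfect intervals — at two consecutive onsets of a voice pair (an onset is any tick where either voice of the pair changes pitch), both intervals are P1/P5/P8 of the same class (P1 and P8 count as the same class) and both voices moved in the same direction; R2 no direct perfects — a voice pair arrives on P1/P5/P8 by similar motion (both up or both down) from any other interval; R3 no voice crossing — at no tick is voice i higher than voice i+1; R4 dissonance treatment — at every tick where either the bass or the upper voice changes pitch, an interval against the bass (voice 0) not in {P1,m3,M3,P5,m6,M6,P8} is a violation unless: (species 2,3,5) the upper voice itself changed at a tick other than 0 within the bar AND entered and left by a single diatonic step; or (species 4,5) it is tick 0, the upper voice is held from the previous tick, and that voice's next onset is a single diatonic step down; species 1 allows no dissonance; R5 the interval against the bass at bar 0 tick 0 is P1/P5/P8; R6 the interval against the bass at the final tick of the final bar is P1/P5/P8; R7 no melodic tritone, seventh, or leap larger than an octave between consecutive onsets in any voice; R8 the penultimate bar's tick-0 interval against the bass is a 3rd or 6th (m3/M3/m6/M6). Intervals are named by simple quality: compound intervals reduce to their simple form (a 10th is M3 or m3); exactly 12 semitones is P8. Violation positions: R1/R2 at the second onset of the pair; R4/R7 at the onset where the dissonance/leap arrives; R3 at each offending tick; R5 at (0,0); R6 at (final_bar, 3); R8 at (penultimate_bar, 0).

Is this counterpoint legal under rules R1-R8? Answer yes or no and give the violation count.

bar 0: v0=E3 v1=E4 v2=B4 (P5)
bar 1: v0=F3 v1=F4 v2=A4 (M3)
bar 2: v0=G3 v1=D4 v2=B4 (M3)
bar 3: v0=F3 v1=A3 v2=E4 (M7)
bar 4: v0=G3 v1=B3 v2=B4 (M3)
bar 5: v0=F3 v1=D4 v2=A4 (M3)
bar 6: v0=E3 v1=E4 v2=B4 (P5)
  R1 @ bar1.0: E3/E4 P8 -> F3/F4 P8 similar
  R2 @ bar3.0: D4/B4 M6 -> A3/E4 P5 similar
  R4 @ bar3.0: F3/E4 M7 untreated
  R2 @ bar4.0: A3/E4 P5 -> B3/B4 P8 similar
  R1 @ bar6.0: D4/A4 P5 -> E4/B4 P5 similar

No (5 violations)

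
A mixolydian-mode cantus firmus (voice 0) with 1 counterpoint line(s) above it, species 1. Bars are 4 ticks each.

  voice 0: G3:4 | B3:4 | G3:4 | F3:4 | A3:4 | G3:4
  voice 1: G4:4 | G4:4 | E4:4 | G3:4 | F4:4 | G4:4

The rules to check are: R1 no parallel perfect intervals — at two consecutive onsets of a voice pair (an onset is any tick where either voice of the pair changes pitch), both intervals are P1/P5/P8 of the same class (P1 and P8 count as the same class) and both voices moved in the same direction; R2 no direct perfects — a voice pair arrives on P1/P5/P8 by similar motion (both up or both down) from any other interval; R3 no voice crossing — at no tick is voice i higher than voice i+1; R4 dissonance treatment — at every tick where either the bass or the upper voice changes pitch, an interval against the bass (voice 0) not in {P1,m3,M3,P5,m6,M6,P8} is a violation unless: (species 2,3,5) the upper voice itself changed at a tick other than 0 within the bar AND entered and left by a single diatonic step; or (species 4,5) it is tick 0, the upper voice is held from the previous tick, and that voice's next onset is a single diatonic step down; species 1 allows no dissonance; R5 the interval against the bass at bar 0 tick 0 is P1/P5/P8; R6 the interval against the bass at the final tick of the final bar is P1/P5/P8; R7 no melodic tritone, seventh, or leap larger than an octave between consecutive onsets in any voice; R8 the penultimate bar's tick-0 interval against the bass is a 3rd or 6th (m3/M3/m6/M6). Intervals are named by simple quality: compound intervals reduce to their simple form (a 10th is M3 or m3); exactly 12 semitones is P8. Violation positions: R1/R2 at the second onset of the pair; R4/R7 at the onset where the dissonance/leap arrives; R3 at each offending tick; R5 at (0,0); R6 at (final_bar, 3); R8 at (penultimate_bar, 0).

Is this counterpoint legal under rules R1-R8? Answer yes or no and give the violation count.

bar 0: v0=G3 v1=G4 (P8)
bar 1: v0=B3 v1=G4 (m6)
bar 2: v0=G3 v1=E4 (M6)
bar 3: v0=F3 v1=G3 (M2)
bar 4: v0=A3 v1=F4 (m6)
bar 5: v0=G3 v1=G4 (P8)
  R4 @ bar3.0: F3/G3 M2 untreated
  R7 @ bar4.0: G3->F4 leap 10st

No (2 violations)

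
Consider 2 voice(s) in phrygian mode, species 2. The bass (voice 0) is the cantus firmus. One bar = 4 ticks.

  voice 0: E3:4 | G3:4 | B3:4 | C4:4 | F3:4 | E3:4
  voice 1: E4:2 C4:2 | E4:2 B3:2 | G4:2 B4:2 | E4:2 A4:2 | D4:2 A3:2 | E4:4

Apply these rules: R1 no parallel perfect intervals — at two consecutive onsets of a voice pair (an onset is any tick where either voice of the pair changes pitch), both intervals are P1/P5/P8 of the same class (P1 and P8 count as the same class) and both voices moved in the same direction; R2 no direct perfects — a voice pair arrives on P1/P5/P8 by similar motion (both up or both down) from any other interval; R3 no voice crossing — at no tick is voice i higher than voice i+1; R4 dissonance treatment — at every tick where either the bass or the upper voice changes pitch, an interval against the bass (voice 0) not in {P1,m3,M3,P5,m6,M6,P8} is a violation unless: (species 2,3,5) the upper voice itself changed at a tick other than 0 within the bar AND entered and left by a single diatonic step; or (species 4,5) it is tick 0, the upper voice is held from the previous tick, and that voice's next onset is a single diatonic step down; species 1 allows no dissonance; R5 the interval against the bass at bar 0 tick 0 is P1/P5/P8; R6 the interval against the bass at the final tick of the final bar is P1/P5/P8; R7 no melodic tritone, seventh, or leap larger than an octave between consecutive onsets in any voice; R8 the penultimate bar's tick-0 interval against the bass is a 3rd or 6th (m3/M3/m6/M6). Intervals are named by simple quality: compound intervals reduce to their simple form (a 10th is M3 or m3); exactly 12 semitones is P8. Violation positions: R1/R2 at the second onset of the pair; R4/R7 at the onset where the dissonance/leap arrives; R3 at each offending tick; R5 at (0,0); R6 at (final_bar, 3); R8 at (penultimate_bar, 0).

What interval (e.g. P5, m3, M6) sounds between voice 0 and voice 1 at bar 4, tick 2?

voice 0=F3 voice 1=A3 -> M3

M3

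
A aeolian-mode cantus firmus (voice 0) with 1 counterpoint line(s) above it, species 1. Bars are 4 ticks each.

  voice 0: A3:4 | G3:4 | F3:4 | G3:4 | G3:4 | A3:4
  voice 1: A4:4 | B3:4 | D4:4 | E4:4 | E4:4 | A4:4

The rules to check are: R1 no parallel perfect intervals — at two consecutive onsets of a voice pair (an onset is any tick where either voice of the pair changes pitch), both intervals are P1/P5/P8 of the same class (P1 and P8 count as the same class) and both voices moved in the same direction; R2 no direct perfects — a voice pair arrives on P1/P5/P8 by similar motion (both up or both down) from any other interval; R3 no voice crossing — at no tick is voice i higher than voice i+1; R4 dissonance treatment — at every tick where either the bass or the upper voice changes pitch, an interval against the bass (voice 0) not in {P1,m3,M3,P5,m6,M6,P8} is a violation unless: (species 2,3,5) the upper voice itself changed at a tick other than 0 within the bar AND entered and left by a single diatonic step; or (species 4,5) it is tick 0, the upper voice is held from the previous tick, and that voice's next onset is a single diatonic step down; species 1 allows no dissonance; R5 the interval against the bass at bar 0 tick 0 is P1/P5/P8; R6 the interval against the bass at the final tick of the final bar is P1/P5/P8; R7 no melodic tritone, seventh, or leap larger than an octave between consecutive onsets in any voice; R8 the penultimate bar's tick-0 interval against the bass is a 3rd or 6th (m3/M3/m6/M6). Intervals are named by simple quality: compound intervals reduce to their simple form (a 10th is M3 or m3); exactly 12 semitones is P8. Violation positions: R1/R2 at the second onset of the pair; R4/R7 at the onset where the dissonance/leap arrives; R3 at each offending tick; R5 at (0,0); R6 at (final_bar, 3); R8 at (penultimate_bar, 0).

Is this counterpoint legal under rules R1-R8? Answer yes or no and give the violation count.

No (2 violations)

bar 0: v0=A3 v1=A4 (P8)
bar 1: v0=G3 v1=B3 (M3)
bar 2: v0=F3 v1=D4 (M6)
bar 3: v0=G3 v1=E4 (M6)
bar 4: v0=G3 v1=E4 (M6)
bar 5: v0=A3 v1=A4 (P8)
  R7 @ bar1.0: A4->B3 leap 10st
  R2 @ bar5.0: G3/E4 M6 -> A3/A4 P8 similar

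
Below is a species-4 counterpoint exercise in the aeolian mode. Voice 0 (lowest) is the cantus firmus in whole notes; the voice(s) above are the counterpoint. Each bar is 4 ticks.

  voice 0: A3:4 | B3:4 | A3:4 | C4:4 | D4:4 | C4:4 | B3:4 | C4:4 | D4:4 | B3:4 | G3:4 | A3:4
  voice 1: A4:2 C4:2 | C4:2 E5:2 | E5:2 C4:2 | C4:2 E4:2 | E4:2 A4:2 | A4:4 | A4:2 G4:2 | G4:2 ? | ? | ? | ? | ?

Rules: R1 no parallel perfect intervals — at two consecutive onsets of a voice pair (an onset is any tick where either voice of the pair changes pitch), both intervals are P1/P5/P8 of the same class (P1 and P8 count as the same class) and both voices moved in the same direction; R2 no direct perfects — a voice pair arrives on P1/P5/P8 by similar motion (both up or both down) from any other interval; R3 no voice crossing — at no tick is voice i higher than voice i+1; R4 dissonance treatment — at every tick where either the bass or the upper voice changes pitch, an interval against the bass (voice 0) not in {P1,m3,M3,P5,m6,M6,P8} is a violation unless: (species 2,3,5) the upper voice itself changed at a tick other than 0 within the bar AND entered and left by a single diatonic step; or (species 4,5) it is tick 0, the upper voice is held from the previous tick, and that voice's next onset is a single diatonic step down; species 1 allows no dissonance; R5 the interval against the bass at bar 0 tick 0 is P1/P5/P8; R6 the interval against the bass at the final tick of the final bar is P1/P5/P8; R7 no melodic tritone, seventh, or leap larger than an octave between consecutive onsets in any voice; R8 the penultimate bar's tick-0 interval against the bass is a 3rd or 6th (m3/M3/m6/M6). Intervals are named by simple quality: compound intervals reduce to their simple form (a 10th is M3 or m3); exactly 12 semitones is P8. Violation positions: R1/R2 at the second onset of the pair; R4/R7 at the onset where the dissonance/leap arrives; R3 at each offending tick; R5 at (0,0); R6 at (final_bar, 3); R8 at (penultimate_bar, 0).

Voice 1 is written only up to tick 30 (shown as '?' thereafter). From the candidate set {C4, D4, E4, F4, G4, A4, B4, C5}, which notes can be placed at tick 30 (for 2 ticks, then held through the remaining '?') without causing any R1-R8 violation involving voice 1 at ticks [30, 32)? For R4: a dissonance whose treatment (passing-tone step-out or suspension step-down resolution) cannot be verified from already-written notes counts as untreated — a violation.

{A4, C4, C5, E4, G4}

C4: legal
D4: violates R4
E4: legal
F4: violates R4
G4: legal
A4: legal
B4: violates R4
C5: legal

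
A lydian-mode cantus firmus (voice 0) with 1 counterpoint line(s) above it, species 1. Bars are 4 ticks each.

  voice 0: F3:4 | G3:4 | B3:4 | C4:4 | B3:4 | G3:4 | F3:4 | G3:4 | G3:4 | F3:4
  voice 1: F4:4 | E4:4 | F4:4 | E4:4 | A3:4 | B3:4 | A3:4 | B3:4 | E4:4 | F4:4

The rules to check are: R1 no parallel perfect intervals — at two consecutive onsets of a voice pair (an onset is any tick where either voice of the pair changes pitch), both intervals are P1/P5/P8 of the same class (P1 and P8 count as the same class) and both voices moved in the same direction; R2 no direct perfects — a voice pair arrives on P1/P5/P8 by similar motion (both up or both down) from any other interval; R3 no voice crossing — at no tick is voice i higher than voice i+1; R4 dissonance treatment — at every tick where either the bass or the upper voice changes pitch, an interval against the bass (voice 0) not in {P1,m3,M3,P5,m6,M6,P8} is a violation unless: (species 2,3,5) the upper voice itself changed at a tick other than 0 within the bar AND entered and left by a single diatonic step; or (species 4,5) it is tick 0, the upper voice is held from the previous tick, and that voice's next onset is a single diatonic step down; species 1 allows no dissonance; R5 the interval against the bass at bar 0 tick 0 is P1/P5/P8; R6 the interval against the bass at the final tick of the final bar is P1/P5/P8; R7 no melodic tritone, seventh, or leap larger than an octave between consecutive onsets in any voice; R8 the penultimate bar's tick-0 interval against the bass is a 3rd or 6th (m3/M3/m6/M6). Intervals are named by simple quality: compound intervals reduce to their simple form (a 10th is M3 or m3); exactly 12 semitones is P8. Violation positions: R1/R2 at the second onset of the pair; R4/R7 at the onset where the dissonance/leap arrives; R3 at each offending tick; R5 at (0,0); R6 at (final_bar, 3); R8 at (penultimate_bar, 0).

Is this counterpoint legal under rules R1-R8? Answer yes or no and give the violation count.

bar 0: v0=F3 v1=F4 (P8)
bar 1: v0=G3 v1=E4 (M6)
bar 2: v0=B3 v1=F4 (TT)
bar 3: v0=C4 v1=E4 (M3)
bar 4: v0=B3 v1=A3 (M2)
bar 5: v0=G3 v1=B3 (M3)
bar 6: v0=F3 v1=A3 (M3)
bar 7: v0=G3 v1=B3 (M3)
bar 8: v0=G3 v1=E4 (M6)
bar 9: v0=F3 v1=F4 (P8)
  R4 @ bar2.0: B3/F4 TT untreated
  R3 @ bar4.0: B3 above A3
  R4 @ bar4.0: B3/A3 M2 untreated
  R3 @ bar4.1: B3 above A3
  R3 @ bar4.2: B3 above A3
  R3 @ bar4.3: B3 above A3

No (6 violations)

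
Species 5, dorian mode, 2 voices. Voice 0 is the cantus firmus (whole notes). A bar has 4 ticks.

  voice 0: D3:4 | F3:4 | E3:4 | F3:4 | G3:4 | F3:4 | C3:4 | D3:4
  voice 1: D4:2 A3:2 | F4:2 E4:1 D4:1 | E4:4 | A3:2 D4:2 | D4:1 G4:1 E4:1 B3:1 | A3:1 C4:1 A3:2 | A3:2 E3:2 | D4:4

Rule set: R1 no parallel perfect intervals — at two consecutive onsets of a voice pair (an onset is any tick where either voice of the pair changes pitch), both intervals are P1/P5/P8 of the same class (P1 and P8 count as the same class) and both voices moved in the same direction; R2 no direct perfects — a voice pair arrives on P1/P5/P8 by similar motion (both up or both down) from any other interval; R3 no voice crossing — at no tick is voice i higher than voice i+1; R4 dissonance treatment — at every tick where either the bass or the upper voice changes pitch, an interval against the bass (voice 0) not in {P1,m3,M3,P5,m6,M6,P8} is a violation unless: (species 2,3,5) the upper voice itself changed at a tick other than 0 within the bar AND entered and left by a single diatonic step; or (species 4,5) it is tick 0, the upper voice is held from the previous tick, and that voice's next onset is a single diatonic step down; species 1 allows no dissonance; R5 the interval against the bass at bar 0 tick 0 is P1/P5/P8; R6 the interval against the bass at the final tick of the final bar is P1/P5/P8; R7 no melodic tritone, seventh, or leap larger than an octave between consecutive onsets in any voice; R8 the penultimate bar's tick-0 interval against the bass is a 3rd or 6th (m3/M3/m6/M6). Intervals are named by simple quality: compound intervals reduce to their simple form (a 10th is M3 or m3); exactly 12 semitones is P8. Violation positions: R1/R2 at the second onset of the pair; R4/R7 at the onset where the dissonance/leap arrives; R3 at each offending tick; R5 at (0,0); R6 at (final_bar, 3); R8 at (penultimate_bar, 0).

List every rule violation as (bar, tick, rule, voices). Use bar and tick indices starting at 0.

bar 0: v0=D3 v1=D4 downbeat P8
bar 1: v0=F3 v1=F4 downbeat P8
bar 2: v0=E3 v1=E4 downbeat P8
bar 3: v0=F3 v1=A3 downbeat M3
bar 4: v0=G3 v1=D4 downbeat P5
bar 5: v0=F3 v1=A3 downbeat M3
bar 6: v0=C3 v1=A3 downbeat M6
bar 7: v0=D3 v1=D4 downbeat P8
  -> R2 @ bar 1 tick 0 v(0, 1): D3/A3 P5 -> F3/F4 P8 similar
  -> R2 @ bar 7 tick 0 v(0, 1): C3/E3 M3 -> D3/D4 P8 similar
  -> R7 @ bar 7 tick 0 v(1,): E3->D4 leap 10st

(1, 0, R2, (0, 1))
(7, 0, R2, (0, 1))
(7, 0, R7, (1,))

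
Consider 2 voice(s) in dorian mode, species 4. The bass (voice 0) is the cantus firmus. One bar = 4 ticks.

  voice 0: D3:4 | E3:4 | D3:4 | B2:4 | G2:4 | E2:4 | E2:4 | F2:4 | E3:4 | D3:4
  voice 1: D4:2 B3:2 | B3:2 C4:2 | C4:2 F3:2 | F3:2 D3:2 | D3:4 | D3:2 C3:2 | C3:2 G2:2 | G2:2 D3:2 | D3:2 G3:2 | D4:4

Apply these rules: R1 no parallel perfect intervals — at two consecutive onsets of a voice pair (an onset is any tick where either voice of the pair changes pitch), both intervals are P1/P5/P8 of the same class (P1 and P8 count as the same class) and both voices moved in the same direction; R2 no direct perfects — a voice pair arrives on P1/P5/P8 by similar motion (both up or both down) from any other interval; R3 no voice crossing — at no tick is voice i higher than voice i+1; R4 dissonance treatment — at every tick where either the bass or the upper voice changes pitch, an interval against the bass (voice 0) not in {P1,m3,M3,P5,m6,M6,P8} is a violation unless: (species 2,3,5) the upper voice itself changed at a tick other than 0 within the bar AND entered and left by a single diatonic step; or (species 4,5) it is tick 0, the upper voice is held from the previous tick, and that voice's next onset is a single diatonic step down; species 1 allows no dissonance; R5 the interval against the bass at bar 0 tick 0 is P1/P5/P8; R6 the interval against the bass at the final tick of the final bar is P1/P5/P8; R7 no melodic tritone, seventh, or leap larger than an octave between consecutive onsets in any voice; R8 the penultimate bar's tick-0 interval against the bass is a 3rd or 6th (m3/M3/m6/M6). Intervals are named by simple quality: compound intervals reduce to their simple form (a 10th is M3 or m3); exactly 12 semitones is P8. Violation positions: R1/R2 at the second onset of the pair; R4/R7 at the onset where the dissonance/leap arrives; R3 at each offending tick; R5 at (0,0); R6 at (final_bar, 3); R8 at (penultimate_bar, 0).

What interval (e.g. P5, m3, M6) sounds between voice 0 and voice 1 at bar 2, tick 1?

m7

voice 0=D3 voice 1=C4 -> m7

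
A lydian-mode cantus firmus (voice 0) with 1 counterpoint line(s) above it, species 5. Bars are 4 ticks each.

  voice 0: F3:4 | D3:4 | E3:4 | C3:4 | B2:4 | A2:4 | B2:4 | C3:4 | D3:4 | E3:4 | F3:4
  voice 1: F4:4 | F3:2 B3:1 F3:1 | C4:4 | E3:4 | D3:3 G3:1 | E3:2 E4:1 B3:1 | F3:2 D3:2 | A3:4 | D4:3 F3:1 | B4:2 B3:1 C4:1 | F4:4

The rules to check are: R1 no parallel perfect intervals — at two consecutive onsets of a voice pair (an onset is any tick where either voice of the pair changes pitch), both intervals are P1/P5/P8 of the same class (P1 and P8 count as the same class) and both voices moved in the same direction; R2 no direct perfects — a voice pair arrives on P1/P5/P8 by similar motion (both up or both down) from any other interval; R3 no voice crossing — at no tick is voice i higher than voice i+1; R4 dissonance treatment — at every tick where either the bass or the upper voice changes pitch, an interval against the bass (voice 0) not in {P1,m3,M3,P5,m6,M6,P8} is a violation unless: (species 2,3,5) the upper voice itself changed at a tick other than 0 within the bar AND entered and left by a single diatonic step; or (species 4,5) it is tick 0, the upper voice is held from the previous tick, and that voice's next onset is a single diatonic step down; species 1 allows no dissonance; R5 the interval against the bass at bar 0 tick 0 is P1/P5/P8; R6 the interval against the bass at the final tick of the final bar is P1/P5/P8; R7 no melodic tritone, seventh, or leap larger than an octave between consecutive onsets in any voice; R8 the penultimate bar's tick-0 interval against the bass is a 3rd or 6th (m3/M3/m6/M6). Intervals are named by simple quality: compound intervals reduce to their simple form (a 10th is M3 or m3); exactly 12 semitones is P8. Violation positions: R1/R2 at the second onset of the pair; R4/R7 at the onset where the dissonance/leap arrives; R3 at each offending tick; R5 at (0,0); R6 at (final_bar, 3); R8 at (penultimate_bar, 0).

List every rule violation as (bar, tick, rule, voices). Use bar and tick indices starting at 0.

bar 0: v0=F3 v1=F4 downbeat P8
bar 1: v0=D3 v1=F3 downbeat m3
bar 2: v0=E3 v1=C4 downbeat m6
bar 3: v0=C3 v1=E3 downbeat M3
bar 4: v0=B2 v1=D3 downbeat m3
bar 5: v0=A2 v1=E3 downbeat P5
bar 6: v0=B2 v1=F3 downbeat TT
bar 7: v0=C3 v1=A3 downbeat M6
bar 8: v0=D3 v1=D4 downbeat P8
bar 9: v0=E3 v1=B4 downbeat P5
bar 10: v0=F3 v1=F4 downbeat P8
  -> R7 @ bar 1 tick 2 v(1,): F3->B3 leap 6st
  -> R7 @ bar 1 tick 3 v(1,): B3->F3 leap 6st
  -> R2 @ bar 5 tick 0 v(0, 1): B2/G3 m6 -> A2/E3 P5 similar
  -> R4 @ bar 5 tick 3 v(0, 1): A2/B3 M2 untreated
  -> R4 @ bar 6 tick 0 v(0, 1): B2/F3 TT untreated
  -> R7 @ bar 6 tick 0 v(1,): B3->F3 leap 6st
  -> R2 @ bar 8 tick 0 v(0, 1): C3/A3 M6 -> D3/D4 P8 similar
  -> R2 @ bar 9 tick 0 v(0, 1): D3/F3 m3 -> E3/B4 P5 similar
  -> R7 @ bar 9 tick 0 v(1,): F3->B4 leap 18st
  -> R8 @ bar 9 tick 0 v(0, 1): penult P5 not 3rd/6th
  -> R2 @ bar 10 tick 0 v(0, 1): E3/C4 m6 -> F3/F4 P8 similar

(1, 2, R7, (1,))
(1, 3, R7, (1,))
(5, 0, R2, (0, 1))
(5, 3, R4, (0, 1))
(6, 0, R4, (0, 1))
(6, 0, R7, (1,))
(8, 0, R2, (0, 1))
(9, 0, R2, (0, 1))
(9, 0, R7, (1,))
(9, 0, R8, (0, 1))
(10, 0, R2, (0, 1))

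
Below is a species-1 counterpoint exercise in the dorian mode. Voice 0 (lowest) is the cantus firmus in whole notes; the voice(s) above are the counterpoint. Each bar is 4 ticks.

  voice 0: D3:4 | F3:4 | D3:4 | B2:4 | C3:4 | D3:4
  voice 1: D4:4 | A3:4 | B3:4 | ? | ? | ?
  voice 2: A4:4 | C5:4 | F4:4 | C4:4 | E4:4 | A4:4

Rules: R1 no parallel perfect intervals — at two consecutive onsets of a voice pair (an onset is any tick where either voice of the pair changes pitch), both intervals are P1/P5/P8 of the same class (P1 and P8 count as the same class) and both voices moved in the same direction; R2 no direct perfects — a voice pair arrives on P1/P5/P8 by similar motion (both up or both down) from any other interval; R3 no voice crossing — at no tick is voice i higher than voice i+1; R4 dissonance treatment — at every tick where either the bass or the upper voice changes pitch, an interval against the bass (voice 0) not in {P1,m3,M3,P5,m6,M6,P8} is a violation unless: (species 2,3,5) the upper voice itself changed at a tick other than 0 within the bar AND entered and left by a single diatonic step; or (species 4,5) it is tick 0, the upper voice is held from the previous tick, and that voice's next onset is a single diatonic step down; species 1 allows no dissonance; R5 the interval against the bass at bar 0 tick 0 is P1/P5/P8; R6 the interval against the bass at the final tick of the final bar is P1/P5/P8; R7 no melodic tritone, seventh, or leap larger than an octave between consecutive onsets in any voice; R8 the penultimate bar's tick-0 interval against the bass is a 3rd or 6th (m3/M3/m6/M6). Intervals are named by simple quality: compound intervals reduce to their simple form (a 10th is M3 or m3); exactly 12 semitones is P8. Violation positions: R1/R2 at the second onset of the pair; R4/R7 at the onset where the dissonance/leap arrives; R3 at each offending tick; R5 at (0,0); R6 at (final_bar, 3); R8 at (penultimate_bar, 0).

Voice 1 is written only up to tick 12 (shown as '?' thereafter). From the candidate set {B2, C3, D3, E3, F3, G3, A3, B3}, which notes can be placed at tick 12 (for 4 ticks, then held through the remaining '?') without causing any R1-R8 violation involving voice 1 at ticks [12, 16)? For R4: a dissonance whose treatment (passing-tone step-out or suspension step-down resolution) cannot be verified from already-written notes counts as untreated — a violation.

B2: violates R2
C3: violates R2,R4,R7
D3: legal
E3: violates R4
F3: violates R2,R4,R7
G3: legal
A3: violates R4
B3: legal

{B3, D3, G3}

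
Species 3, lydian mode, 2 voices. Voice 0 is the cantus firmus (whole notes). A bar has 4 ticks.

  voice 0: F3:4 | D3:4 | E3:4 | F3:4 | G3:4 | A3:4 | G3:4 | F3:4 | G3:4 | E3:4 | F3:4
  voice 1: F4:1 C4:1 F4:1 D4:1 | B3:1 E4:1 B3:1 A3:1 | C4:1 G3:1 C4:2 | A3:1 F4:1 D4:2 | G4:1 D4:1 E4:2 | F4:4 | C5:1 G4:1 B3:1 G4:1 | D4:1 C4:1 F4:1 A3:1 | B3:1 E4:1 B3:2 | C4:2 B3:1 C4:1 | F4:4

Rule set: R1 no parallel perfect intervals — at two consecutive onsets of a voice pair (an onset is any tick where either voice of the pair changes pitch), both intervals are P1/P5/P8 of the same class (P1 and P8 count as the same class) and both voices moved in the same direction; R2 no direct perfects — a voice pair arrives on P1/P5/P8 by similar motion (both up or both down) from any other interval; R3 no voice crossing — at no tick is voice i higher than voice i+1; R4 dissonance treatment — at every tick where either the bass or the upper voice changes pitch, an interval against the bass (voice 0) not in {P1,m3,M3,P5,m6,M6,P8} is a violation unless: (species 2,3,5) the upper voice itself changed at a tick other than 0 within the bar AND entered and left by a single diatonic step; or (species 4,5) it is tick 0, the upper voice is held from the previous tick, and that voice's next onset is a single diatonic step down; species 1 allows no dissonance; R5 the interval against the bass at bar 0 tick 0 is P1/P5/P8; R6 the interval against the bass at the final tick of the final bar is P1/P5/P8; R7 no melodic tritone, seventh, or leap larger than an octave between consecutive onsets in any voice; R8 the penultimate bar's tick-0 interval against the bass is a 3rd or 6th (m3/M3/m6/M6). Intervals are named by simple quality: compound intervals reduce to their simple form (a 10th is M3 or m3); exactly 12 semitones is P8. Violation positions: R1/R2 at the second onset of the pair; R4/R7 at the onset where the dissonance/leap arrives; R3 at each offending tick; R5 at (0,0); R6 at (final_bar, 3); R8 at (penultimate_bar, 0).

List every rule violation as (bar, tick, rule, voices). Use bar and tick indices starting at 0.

bar 0: v0=F3 v1=F4 downbeat P8
bar 1: v0=D3 v1=B3 downbeat M6
bar 2: v0=E3 v1=C4 downbeat m6
bar 3: v0=F3 v1=A3 downbeat M3
bar 4: v0=G3 v1=G4 downbeat P8
bar 5: v0=A3 v1=F4 downbeat m6
bar 6: v0=G3 v1=C5 downbeat P4
bar 7: v0=F3 v1=D4 downbeat M6
bar 8: v0=G3 v1=B3 downbeat M3
bar 9: v0=E3 v1=C4 downbeat m6
bar 10: v0=F3 v1=F4 downbeat P8
  -> R4 @ bar 1 tick 1 v(0, 1): D3/E4 M2 untreated
  -> R2 @ bar 4 tick 0 v(0, 1): F3/D4 M6 -> G3/G4 P8 similar
  -> R4 @ bar 6 tick 0 v(0, 1): G3/C5 P4 untreated
  -> R2 @ bar 10 tick 0 v(0, 1): E3/C4 m6 -> F3/F4 P8 similar

(1, 1, R4, (0, 1))
(4, 0, R2, (0, 1))
(6, 0, R4, (0, 1))
(10, 0, R2, (0, 1))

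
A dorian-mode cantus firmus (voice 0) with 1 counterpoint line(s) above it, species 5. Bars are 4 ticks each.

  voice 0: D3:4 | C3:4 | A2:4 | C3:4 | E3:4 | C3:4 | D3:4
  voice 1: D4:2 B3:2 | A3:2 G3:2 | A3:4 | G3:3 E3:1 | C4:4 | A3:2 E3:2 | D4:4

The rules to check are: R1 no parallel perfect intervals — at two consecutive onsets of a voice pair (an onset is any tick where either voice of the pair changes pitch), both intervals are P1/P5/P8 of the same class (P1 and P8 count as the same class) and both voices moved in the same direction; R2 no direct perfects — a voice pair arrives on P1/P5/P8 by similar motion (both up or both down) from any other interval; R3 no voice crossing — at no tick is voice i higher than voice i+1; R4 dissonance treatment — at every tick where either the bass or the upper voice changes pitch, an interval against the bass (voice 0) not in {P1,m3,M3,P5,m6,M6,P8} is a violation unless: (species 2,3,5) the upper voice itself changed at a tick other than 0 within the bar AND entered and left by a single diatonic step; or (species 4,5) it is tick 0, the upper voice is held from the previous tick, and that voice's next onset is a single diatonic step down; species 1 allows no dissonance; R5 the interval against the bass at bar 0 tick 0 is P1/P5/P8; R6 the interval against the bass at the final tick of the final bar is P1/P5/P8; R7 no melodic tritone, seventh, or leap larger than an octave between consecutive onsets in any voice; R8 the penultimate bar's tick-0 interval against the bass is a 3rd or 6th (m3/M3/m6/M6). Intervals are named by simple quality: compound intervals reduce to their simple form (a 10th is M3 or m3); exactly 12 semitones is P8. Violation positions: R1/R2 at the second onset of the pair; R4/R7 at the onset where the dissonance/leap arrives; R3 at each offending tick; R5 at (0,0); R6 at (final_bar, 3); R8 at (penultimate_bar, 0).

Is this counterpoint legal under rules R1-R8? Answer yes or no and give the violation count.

No (2 violations)

bar 0: v0=D3 v1=D4 (P8)
bar 1: v0=C3 v1=A3 (M6)
bar 2: v0=A2 v1=A3 (P8)
bar 3: v0=C3 v1=G3 (P5)
bar 4: v0=E3 v1=C4 (m6)
bar 5: v0=C3 v1=A3 (M6)
bar 6: v0=D3 v1=D4 (P8)
  R2 @ bar6.0: C3/E3 M3 -> D3/D4 P8 similar
  R7 @ bar6.0: E3->D4 leap 10st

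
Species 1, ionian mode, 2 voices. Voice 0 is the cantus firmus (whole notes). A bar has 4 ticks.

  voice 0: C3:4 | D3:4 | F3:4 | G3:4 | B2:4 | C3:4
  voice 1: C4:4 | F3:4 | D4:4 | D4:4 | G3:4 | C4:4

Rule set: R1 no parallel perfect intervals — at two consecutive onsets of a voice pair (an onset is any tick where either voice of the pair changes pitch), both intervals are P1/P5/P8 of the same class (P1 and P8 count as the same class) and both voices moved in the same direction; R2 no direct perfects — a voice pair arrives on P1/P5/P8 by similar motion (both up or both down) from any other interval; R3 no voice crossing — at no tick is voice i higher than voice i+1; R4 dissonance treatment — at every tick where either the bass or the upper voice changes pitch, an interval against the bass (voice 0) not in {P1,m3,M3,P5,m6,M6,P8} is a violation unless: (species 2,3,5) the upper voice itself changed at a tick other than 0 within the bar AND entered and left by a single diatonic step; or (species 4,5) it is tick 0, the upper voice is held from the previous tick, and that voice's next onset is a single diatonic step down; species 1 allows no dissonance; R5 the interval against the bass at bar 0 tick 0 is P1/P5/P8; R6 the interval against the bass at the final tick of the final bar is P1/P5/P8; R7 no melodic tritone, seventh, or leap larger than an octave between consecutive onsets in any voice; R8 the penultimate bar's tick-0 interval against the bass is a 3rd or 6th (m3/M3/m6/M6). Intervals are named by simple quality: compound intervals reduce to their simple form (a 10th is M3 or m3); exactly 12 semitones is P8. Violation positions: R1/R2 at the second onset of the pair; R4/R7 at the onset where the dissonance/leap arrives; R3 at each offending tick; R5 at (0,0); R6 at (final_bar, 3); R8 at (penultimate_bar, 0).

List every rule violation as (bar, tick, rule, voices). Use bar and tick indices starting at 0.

(5, 0, R2, (0, 1))

bar 0: v0=C3 v1=C4 downbeat P8
bar 1: v0=D3 v1=F3 downbeat m3
bar 2: v0=F3 v1=D4 downbeat M6
bar 3: v0=G3 v1=D4 downbeat P5
bar 4: v0=B2 v1=G3 downbeat m6
bar 5: v0=C3 v1=C4 downbeat P8
  -> R2 @ bar 5 tick 0 v(0, 1): B2/G3 m6 -> C3/C4 P8 similar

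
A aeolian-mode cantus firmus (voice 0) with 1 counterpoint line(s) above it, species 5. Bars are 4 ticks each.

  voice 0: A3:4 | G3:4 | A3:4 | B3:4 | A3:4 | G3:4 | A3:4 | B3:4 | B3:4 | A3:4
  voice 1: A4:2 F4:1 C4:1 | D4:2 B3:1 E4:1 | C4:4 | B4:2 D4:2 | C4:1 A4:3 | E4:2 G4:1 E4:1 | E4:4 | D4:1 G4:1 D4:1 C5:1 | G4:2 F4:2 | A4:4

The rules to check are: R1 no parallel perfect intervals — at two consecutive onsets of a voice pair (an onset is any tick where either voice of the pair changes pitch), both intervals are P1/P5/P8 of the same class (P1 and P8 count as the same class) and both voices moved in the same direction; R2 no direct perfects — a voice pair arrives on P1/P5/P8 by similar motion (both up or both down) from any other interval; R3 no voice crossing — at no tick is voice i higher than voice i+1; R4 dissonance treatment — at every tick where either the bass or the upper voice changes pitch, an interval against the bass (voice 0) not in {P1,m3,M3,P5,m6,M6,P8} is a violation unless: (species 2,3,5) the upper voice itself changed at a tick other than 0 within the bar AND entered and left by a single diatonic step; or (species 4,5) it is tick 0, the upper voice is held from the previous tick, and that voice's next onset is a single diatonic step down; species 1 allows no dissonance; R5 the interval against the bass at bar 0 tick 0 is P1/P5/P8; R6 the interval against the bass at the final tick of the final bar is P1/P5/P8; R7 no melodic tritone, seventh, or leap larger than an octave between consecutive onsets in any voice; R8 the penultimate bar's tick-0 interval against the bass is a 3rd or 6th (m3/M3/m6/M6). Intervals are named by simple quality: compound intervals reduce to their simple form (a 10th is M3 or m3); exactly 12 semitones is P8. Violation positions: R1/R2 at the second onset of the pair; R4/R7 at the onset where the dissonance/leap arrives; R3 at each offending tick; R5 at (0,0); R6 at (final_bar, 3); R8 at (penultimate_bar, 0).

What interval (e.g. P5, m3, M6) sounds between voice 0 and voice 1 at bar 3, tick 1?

voice 0=B3 voice 1=B4 -> P8

P8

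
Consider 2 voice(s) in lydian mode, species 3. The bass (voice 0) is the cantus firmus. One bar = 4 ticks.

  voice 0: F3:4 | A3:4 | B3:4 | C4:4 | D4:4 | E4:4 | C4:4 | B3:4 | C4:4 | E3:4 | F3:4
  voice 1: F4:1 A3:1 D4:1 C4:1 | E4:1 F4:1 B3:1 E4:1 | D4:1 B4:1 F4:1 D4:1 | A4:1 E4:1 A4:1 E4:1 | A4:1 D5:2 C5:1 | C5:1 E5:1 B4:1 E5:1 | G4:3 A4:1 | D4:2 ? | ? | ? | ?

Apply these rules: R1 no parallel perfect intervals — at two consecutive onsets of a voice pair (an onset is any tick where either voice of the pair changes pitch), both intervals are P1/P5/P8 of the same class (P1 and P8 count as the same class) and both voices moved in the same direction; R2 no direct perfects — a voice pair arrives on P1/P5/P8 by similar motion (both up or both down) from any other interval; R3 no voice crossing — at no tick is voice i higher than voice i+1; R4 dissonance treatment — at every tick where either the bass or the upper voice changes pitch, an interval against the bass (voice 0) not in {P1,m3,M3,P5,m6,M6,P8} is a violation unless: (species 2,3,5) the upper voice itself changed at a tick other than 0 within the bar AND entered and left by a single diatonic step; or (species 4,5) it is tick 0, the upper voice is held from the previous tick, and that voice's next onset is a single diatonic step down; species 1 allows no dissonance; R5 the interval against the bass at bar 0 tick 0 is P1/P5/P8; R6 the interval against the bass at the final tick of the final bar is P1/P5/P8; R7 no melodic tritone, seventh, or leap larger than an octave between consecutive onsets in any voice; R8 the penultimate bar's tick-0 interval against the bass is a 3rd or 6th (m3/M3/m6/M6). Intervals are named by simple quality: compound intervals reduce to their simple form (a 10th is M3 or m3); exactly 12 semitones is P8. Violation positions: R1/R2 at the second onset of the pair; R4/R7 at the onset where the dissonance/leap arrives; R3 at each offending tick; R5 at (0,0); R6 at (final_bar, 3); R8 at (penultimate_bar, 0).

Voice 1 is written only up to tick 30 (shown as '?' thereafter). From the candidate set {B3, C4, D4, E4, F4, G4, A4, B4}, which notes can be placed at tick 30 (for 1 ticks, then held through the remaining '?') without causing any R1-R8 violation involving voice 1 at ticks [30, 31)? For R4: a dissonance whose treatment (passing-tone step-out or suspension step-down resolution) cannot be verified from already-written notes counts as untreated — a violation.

B3: legal
C4: violates R4
D4: legal
E4: violates R4
F4: violates R4
G4: legal
A4: violates R4
B4: legal

{B3, B4, D4, G4}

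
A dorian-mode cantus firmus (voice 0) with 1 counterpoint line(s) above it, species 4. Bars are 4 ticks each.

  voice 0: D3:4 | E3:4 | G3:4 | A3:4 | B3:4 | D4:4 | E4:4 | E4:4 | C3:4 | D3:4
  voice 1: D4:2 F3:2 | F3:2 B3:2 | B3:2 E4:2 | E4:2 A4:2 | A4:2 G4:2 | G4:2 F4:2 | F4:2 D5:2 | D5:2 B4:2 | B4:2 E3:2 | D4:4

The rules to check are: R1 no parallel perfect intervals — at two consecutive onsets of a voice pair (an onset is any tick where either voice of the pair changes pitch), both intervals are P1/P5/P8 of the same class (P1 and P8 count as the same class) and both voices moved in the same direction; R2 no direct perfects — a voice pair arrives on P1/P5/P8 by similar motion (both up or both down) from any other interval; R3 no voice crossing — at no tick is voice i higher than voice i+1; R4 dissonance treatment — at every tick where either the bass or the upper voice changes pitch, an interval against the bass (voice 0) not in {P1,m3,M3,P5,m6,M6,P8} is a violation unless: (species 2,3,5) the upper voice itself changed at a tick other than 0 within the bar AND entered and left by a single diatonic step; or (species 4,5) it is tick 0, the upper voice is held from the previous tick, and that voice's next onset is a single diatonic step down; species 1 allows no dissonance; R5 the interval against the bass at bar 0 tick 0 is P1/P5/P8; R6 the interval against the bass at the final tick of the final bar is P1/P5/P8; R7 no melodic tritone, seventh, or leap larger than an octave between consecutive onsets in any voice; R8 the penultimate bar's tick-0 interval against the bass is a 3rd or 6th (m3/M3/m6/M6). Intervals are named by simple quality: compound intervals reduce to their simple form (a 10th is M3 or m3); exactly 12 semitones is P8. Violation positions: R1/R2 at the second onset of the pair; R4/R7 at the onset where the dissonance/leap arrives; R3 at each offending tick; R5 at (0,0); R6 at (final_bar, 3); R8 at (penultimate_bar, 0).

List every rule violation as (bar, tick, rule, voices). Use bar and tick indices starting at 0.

(1, 0, R4, (0, 1))
(1, 2, R7, (1,))
(6, 0, R4, (0, 1))
(6, 2, R4, (0, 1))
(8, 0, R4, (0, 1))
(8, 0, R7, (0,))
(8, 0, R8, (0, 1))
(8, 2, R7, (1,))
(9, 0, R2, (0, 1))
(9, 0, R7, (1,))

bar 0: v0=D3 v1=D4 downbeat P8
bar 1: v0=E3 v1=F3 downbeat m2
bar 2: v0=G3 v1=B3 downbeat M3
bar 3: v0=A3 v1=E4 downbeat P5
bar 4: v0=B3 v1=A4 downbeat m7
bar 5: v0=D4 v1=G4 downbeat P4
bar 6: v0=E4 v1=F4 downbeat m2
bar 7: v0=E4 v1=D5 downbeat m7
bar 8: v0=C3 v1=B4 downbeat M7
bar 9: v0=D3 v1=D4 downbeat P8
  -> R4 @ bar 1 tick 0 v(0, 1): E3/F3 m2 untreated
  -> R7 @ bar 1 tick 2 v(1,): F3->B3 leap 6st
  -> R4 @ bar 6 tick 0 v(0, 1): E4/F4 m2 untreated
  -> R4 @ bar 6 tick 2 v(0, 1): E4/D5 m7 untreated
  -> R4 @ bar 8 tick 0 v(0, 1): C3/B4 M7 untreated
  -> R7 @ bar 8 tick 0 v(0,): E4->C3 leap 16st
  -> R8 @ bar 8 tick 0 v(0, 1): penult M7 not 3rd/6th
  -> R7 @ bar 8 tick 2 v(1,): B4->E3 leap 19st
  -> R2 @ bar 9 tick 0 v(0, 1): C3/E3 M3 -> D3/D4 P8 similar
  -> R7 @ bar 9 tick 0 v(1,): E3->D4 leap 10st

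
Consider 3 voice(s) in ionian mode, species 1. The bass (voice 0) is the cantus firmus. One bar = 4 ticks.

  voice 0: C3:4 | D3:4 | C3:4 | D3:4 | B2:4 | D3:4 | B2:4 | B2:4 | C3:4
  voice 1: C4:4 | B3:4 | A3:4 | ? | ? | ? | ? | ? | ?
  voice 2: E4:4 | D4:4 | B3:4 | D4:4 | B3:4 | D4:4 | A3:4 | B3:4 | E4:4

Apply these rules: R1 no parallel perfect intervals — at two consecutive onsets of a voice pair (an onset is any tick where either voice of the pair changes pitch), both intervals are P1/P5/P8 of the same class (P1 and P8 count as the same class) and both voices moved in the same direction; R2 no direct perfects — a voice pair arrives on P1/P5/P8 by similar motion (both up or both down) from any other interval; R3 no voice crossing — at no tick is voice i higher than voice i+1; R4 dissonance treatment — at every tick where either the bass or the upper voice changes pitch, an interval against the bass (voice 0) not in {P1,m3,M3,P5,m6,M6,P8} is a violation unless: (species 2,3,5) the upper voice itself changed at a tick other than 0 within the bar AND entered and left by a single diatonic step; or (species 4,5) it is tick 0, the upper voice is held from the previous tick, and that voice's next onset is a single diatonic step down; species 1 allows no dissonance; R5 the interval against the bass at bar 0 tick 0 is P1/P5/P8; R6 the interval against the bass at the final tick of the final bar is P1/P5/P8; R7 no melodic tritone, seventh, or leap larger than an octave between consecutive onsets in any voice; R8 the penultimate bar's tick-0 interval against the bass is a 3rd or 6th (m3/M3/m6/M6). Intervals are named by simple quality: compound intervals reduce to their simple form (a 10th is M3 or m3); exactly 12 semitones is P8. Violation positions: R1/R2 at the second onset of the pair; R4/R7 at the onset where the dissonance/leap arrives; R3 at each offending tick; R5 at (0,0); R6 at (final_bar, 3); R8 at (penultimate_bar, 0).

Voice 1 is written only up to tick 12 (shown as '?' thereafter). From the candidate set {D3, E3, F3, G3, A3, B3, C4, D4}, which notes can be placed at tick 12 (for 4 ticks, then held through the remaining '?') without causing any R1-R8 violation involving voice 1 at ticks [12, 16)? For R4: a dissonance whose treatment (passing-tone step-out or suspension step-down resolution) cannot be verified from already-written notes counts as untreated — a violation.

{A3, B3, D3, F3}

D3: legal
E3: violates R4
F3: legal
G3: violates R4
A3: legal
B3: legal
C4: violates R4
D4: violates R2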